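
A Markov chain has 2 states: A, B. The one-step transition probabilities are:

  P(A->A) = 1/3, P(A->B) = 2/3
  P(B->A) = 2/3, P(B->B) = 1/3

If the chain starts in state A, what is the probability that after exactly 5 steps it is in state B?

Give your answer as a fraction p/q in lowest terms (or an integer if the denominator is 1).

Computing P^5 by repeated multiplication:
P^1 =
  A: [1/3, 2/3]
  B: [2/3, 1/3]
P^2 =
  A: [5/9, 4/9]
  B: [4/9, 5/9]
P^3 =
  A: [13/27, 14/27]
  B: [14/27, 13/27]
P^4 =
  A: [41/81, 40/81]
  B: [40/81, 41/81]
P^5 =
  A: [121/243, 122/243]
  B: [122/243, 121/243]

(P^5)[A -> B] = 122/243

Answer: 122/243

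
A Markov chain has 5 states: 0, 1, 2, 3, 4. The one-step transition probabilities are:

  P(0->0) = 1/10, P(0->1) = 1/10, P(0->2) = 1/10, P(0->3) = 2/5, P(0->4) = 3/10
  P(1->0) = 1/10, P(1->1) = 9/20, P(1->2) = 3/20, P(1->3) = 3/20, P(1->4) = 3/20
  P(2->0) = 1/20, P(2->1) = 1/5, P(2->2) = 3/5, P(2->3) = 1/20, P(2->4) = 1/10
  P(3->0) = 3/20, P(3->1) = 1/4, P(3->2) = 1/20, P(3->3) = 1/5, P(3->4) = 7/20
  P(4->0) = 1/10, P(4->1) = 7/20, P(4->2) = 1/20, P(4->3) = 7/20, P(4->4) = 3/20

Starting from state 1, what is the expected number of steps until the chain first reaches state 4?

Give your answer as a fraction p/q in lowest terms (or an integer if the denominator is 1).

Answer: 2007/370

Derivation:
Let h_i = expected steps to first reach 4 from state i.
Boundary: h_4 = 0.
First-step equations for the other states:
  h_0 = 1 + 1/10*h_0 + 1/10*h_1 + 1/10*h_2 + 2/5*h_3 + 3/10*h_4
  h_1 = 1 + 1/10*h_0 + 9/20*h_1 + 3/20*h_2 + 3/20*h_3 + 3/20*h_4
  h_2 = 1 + 1/20*h_0 + 1/5*h_1 + 3/5*h_2 + 1/20*h_3 + 1/10*h_4
  h_3 = 1 + 3/20*h_0 + 1/4*h_1 + 1/20*h_2 + 1/5*h_3 + 7/20*h_4

Substituting h_4 = 0 and rearranging gives the linear system (I - Q) h = 1:
  [9/10, -1/10, -1/10, -2/5] . (h_0, h_1, h_2, h_3) = 1
  [-1/10, 11/20, -3/20, -3/20] . (h_0, h_1, h_2, h_3) = 1
  [-1/20, -1/5, 2/5, -1/20] . (h_0, h_1, h_2, h_3) = 1
  [-3/20, -1/4, -1/20, 4/5] . (h_0, h_1, h_2, h_3) = 1

Solving yields:
  h_0 = 1571/370
  h_1 = 2007/370
  h_2 = 1158/185
  h_3 = 1529/370

Starting state is 1, so the expected hitting time is h_1 = 2007/370.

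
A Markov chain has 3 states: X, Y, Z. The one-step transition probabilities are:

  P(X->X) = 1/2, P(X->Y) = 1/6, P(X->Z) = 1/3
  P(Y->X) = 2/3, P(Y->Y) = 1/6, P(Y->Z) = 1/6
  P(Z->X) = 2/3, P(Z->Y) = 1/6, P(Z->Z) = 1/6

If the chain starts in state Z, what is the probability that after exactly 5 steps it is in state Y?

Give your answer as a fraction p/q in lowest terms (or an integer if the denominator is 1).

Answer: 1/6

Derivation:
Computing P^5 by repeated multiplication:
P^1 =
  X: [1/2, 1/6, 1/3]
  Y: [2/3, 1/6, 1/6]
  Z: [2/3, 1/6, 1/6]
P^2 =
  X: [7/12, 1/6, 1/4]
  Y: [5/9, 1/6, 5/18]
  Z: [5/9, 1/6, 5/18]
P^3 =
  X: [41/72, 1/6, 19/72]
  Y: [31/54, 1/6, 7/27]
  Z: [31/54, 1/6, 7/27]
P^4 =
  X: [247/432, 1/6, 113/432]
  Y: [185/324, 1/6, 85/324]
  Z: [185/324, 1/6, 85/324]
P^5 =
  X: [1481/2592, 1/6, 679/2592]
  Y: [1111/1944, 1/6, 509/1944]
  Z: [1111/1944, 1/6, 509/1944]

(P^5)[Z -> Y] = 1/6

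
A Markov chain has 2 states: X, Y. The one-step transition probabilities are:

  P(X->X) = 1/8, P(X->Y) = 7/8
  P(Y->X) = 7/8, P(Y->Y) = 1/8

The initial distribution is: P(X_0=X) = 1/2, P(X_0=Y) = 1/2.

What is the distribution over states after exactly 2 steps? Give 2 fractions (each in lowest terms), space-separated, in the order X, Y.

Answer: 1/2 1/2

Derivation:
Propagating the distribution step by step (d_{t+1} = d_t * P):
d_0 = (X=1/2, Y=1/2)
  d_1[X] = 1/2*1/8 + 1/2*7/8 = 1/2
  d_1[Y] = 1/2*7/8 + 1/2*1/8 = 1/2
d_1 = (X=1/2, Y=1/2)
  d_2[X] = 1/2*1/8 + 1/2*7/8 = 1/2
  d_2[Y] = 1/2*7/8 + 1/2*1/8 = 1/2
d_2 = (X=1/2, Y=1/2)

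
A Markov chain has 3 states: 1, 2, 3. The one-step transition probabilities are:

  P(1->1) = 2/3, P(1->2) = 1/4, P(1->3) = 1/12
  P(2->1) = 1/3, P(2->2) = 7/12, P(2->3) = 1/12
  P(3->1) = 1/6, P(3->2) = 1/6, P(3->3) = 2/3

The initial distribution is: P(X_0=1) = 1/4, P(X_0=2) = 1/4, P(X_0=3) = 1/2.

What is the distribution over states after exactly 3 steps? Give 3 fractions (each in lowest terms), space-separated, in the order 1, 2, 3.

Answer: 709/1728 1141/3456 299/1152

Derivation:
Propagating the distribution step by step (d_{t+1} = d_t * P):
d_0 = (1=1/4, 2=1/4, 3=1/2)
  d_1[1] = 1/4*2/3 + 1/4*1/3 + 1/2*1/6 = 1/3
  d_1[2] = 1/4*1/4 + 1/4*7/12 + 1/2*1/6 = 7/24
  d_1[3] = 1/4*1/12 + 1/4*1/12 + 1/2*2/3 = 3/8
d_1 = (1=1/3, 2=7/24, 3=3/8)
  d_2[1] = 1/3*2/3 + 7/24*1/3 + 3/8*1/6 = 55/144
  d_2[2] = 1/3*1/4 + 7/24*7/12 + 3/8*1/6 = 91/288
  d_2[3] = 1/3*1/12 + 7/24*1/12 + 3/8*2/3 = 29/96
d_2 = (1=55/144, 2=91/288, 3=29/96)
  d_3[1] = 55/144*2/3 + 91/288*1/3 + 29/96*1/6 = 709/1728
  d_3[2] = 55/144*1/4 + 91/288*7/12 + 29/96*1/6 = 1141/3456
  d_3[3] = 55/144*1/12 + 91/288*1/12 + 29/96*2/3 = 299/1152
d_3 = (1=709/1728, 2=1141/3456, 3=299/1152)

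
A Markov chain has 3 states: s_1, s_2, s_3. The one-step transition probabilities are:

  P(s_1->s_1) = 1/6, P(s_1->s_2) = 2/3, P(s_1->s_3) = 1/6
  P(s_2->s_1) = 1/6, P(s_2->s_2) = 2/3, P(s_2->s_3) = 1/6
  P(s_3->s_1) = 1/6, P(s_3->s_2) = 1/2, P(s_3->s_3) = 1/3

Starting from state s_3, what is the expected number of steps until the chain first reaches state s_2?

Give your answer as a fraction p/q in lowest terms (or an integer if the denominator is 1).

Answer: 36/19

Derivation:
Let h_i = expected steps to first reach s_2 from state i.
Boundary: h_s_2 = 0.
First-step equations for the other states:
  h_s_1 = 1 + 1/6*h_s_1 + 2/3*h_s_2 + 1/6*h_s_3
  h_s_3 = 1 + 1/6*h_s_1 + 1/2*h_s_2 + 1/3*h_s_3

Substituting h_s_2 = 0 and rearranging gives the linear system (I - Q) h = 1:
  [5/6, -1/6] . (h_s_1, h_s_3) = 1
  [-1/6, 2/3] . (h_s_1, h_s_3) = 1

Solving yields:
  h_s_1 = 30/19
  h_s_3 = 36/19

Starting state is s_3, so the expected hitting time is h_s_3 = 36/19.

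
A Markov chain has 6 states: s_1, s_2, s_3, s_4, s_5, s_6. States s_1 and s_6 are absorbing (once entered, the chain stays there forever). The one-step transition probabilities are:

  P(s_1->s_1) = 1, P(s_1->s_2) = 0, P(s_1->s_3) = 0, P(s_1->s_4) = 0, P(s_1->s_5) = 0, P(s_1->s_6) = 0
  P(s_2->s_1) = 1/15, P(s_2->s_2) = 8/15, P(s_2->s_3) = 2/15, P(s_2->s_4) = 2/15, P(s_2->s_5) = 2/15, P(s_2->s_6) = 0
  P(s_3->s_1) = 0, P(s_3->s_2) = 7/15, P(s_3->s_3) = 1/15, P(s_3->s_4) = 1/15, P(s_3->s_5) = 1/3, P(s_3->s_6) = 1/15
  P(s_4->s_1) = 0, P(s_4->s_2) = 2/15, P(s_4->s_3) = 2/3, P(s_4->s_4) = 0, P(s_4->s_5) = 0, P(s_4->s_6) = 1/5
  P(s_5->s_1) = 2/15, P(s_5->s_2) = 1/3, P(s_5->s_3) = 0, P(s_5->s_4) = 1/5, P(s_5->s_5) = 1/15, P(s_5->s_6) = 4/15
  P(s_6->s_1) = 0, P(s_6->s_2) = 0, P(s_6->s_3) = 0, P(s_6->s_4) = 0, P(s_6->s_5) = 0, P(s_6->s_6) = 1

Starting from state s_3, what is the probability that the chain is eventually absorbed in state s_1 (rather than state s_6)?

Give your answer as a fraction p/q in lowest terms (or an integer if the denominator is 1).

Let a_i = P(absorbed in s_1 | start in state i).
Boundary conditions: a_s_1 = 1, a_s_6 = 0.
For each transient state i, a_i = sum_j P(i->j) * a_j:
  a_s_2 = 1/15*a_s_1 + 8/15*a_s_2 + 2/15*a_s_3 + 2/15*a_s_4 + 2/15*a_s_5 + 0*a_s_6
  a_s_3 = 0*a_s_1 + 7/15*a_s_2 + 1/15*a_s_3 + 1/15*a_s_4 + 1/3*a_s_5 + 1/15*a_s_6
  a_s_4 = 0*a_s_1 + 2/15*a_s_2 + 2/3*a_s_3 + 0*a_s_4 + 0*a_s_5 + 1/5*a_s_6
  a_s_5 = 2/15*a_s_1 + 1/3*a_s_2 + 0*a_s_3 + 1/5*a_s_4 + 1/15*a_s_5 + 4/15*a_s_6

Substituting a_s_1 = 1 and a_s_6 = 0, rearrange to (I - Q) a = r where r[i] = P(i -> s_1):
  [7/15, -2/15, -2/15, -2/15] . (a_s_2, a_s_3, a_s_4, a_s_5) = 1/15
  [-7/15, 14/15, -1/15, -1/3] . (a_s_2, a_s_3, a_s_4, a_s_5) = 0
  [-2/15, -2/3, 1, 0] . (a_s_2, a_s_3, a_s_4, a_s_5) = 0
  [-1/3, 0, -1/5, 14/15] . (a_s_2, a_s_3, a_s_4, a_s_5) = 2/15

Solving yields:
  a_s_2 = 1975/4456
  a_s_3 = 3341/8912
  a_s_4 = 1377/4456
  a_s_5 = 1637/4456

Starting state is s_3, so the absorption probability is a_s_3 = 3341/8912.

Answer: 3341/8912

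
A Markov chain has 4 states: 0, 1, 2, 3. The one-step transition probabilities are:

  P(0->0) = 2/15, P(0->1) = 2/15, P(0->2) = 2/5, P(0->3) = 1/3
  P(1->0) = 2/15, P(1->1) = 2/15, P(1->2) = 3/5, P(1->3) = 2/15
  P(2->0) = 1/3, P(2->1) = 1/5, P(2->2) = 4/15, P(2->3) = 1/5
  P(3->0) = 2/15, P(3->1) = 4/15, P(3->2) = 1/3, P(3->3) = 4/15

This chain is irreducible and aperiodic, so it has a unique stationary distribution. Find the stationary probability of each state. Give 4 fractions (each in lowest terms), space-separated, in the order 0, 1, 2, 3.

The stationary distribution satisfies pi = pi * P, i.e.:
  pi_0 = 2/15*pi_0 + 2/15*pi_1 + 1/3*pi_2 + 2/15*pi_3
  pi_1 = 2/15*pi_0 + 2/15*pi_1 + 1/5*pi_2 + 4/15*pi_3
  pi_2 = 2/5*pi_0 + 3/5*pi_1 + 4/15*pi_2 + 1/3*pi_3
  pi_3 = 1/3*pi_0 + 2/15*pi_1 + 1/5*pi_2 + 4/15*pi_3
with normalization: pi_0 + pi_1 + pi_2 + pi_3 = 1.

Using the first 3 balance equations plus normalization, the linear system A*pi = b is:
  [-13/15, 2/15, 1/3, 2/15] . pi = 0
  [2/15, -13/15, 1/5, 4/15] . pi = 0
  [2/5, 3/5, -11/15, 1/3] . pi = 0
  [1, 1, 1, 1] . pi = 1

Solving yields:
  pi_0 = 95/457
  pi_1 = 259/1371
  pi_2 = 511/1371
  pi_3 = 316/1371

Verification (pi * P):
  95/457*2/15 + 259/1371*2/15 + 511/1371*1/3 + 316/1371*2/15 = 95/457 = pi_0  (ok)
  95/457*2/15 + 259/1371*2/15 + 511/1371*1/5 + 316/1371*4/15 = 259/1371 = pi_1  (ok)
  95/457*2/5 + 259/1371*3/5 + 511/1371*4/15 + 316/1371*1/3 = 511/1371 = pi_2  (ok)
  95/457*1/3 + 259/1371*2/15 + 511/1371*1/5 + 316/1371*4/15 = 316/1371 = pi_3  (ok)

Answer: 95/457 259/1371 511/1371 316/1371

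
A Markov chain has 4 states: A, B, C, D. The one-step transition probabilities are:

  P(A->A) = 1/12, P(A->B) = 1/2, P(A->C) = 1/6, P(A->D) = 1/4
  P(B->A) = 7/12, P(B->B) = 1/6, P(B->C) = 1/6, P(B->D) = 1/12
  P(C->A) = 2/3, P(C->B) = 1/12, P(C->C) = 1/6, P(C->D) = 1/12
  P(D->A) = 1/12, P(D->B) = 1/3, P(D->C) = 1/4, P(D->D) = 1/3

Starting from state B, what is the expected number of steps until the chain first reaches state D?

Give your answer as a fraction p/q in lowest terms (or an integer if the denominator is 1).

Let h_i = expected steps to first reach D from state i.
Boundary: h_D = 0.
First-step equations for the other states:
  h_A = 1 + 1/12*h_A + 1/2*h_B + 1/6*h_C + 1/4*h_D
  h_B = 1 + 7/12*h_A + 1/6*h_B + 1/6*h_C + 1/12*h_D
  h_C = 1 + 2/3*h_A + 1/12*h_B + 1/6*h_C + 1/12*h_D

Substituting h_D = 0 and rearranging gives the linear system (I - Q) h = 1:
  [11/12, -1/2, -1/6] . (h_A, h_B, h_C) = 1
  [-7/12, 5/6, -1/6] . (h_A, h_B, h_C) = 1
  [-2/3, -1/12, 5/6] . (h_A, h_B, h_C) = 1

Solving yields:
  h_A = 576/97
  h_B = 648/97
  h_C = 642/97

Starting state is B, so the expected hitting time is h_B = 648/97.

Answer: 648/97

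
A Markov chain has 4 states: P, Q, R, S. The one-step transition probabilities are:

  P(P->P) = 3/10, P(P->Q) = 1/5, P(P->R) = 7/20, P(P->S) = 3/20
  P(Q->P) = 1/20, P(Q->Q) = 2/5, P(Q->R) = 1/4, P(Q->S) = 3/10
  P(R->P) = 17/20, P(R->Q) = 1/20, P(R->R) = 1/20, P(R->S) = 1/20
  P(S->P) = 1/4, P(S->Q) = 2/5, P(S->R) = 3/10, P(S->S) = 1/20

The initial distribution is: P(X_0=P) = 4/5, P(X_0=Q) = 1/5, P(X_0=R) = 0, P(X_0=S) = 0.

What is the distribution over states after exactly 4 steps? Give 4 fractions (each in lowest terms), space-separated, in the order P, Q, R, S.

Answer: 297701/800000 48011/200000 193653/800000 58301/400000

Derivation:
Propagating the distribution step by step (d_{t+1} = d_t * P):
d_0 = (P=4/5, Q=1/5, R=0, S=0)
  d_1[P] = 4/5*3/10 + 1/5*1/20 + 0*17/20 + 0*1/4 = 1/4
  d_1[Q] = 4/5*1/5 + 1/5*2/5 + 0*1/20 + 0*2/5 = 6/25
  d_1[R] = 4/5*7/20 + 1/5*1/4 + 0*1/20 + 0*3/10 = 33/100
  d_1[S] = 4/5*3/20 + 1/5*3/10 + 0*1/20 + 0*1/20 = 9/50
d_1 = (P=1/4, Q=6/25, R=33/100, S=9/50)
  d_2[P] = 1/4*3/10 + 6/25*1/20 + 33/100*17/20 + 9/50*1/4 = 33/80
  d_2[Q] = 1/4*1/5 + 6/25*2/5 + 33/100*1/20 + 9/50*2/5 = 469/2000
  d_2[R] = 1/4*7/20 + 6/25*1/4 + 33/100*1/20 + 9/50*3/10 = 109/500
  d_2[S] = 1/4*3/20 + 6/25*3/10 + 33/100*1/20 + 9/50*1/20 = 27/200
d_2 = (P=33/80, Q=469/2000, R=109/500, S=27/200)
  d_3[P] = 33/80*3/10 + 469/2000*1/20 + 109/500*17/20 + 27/200*1/4 = 14181/40000
  d_3[Q] = 33/80*1/5 + 469/2000*2/5 + 109/500*1/20 + 27/200*2/5 = 603/2500
  d_3[R] = 33/80*7/20 + 469/2000*1/4 + 109/500*1/20 + 27/200*3/10 = 159/625
  d_3[S] = 33/80*3/20 + 469/2000*3/10 + 109/500*1/20 + 27/200*1/20 = 1199/8000
d_3 = (P=14181/40000, Q=603/2500, R=159/625, S=1199/8000)
  d_4[P] = 14181/40000*3/10 + 603/2500*1/20 + 159/625*17/20 + 1199/8000*1/4 = 297701/800000
  d_4[Q] = 14181/40000*1/5 + 603/2500*2/5 + 159/625*1/20 + 1199/8000*2/5 = 48011/200000
  d_4[R] = 14181/40000*7/20 + 603/2500*1/4 + 159/625*1/20 + 1199/8000*3/10 = 193653/800000
  d_4[S] = 14181/40000*3/20 + 603/2500*3/10 + 159/625*1/20 + 1199/8000*1/20 = 58301/400000
d_4 = (P=297701/800000, Q=48011/200000, R=193653/800000, S=58301/400000)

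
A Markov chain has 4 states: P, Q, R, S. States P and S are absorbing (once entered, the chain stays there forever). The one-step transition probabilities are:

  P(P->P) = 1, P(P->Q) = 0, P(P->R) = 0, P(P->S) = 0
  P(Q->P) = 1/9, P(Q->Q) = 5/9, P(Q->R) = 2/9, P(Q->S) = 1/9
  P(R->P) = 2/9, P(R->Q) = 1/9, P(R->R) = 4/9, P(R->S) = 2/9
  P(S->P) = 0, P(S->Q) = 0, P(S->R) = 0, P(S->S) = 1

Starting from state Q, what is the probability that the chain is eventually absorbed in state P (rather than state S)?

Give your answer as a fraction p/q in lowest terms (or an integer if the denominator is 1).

Let a_i = P(absorbed in P | start in state i).
Boundary conditions: a_P = 1, a_S = 0.
For each transient state i, a_i = sum_j P(i->j) * a_j:
  a_Q = 1/9*a_P + 5/9*a_Q + 2/9*a_R + 1/9*a_S
  a_R = 2/9*a_P + 1/9*a_Q + 4/9*a_R + 2/9*a_S

Substituting a_P = 1 and a_S = 0, rearrange to (I - Q) a = r where r[i] = P(i -> P):
  [4/9, -2/9] . (a_Q, a_R) = 1/9
  [-1/9, 5/9] . (a_Q, a_R) = 2/9

Solving yields:
  a_Q = 1/2
  a_R = 1/2

Starting state is Q, so the absorption probability is a_Q = 1/2.

Answer: 1/2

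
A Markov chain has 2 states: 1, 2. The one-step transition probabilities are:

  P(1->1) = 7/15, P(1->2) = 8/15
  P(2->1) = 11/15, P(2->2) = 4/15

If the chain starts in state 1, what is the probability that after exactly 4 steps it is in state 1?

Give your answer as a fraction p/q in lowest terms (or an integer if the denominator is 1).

Computing P^4 by repeated multiplication:
P^1 =
  1: [7/15, 8/15]
  2: [11/15, 4/15]
P^2 =
  1: [137/225, 88/225]
  2: [121/225, 104/225]
P^3 =
  1: [1927/3375, 1448/3375]
  2: [1991/3375, 1384/3375]
P^4 =
  1: [29417/50625, 21208/50625]
  2: [29161/50625, 21464/50625]

(P^4)[1 -> 1] = 29417/50625

Answer: 29417/50625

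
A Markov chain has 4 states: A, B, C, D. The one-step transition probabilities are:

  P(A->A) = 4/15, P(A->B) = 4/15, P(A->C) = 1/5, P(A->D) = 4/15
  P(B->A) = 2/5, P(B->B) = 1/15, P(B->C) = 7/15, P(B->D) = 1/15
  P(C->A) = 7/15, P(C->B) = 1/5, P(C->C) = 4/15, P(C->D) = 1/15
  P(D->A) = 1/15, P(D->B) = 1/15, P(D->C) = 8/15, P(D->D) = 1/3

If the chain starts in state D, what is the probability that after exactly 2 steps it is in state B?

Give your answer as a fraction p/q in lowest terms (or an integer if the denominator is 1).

Answer: 34/225

Derivation:
Computing P^2 by repeated multiplication:
P^1 =
  A: [4/15, 4/15, 1/5, 4/15]
  B: [2/5, 1/15, 7/15, 1/15]
  C: [7/15, 1/5, 4/15, 1/15]
  D: [1/15, 1/15, 8/15, 1/3]
P^2 =
  A: [13/45, 11/75, 28/75, 43/225]
  B: [16/45, 47/225, 61/225, 37/225]
  C: [1/3, 44/225, 22/75, 8/45]
  D: [71/225, 34/225, 82/225, 38/225]

(P^2)[D -> B] = 34/225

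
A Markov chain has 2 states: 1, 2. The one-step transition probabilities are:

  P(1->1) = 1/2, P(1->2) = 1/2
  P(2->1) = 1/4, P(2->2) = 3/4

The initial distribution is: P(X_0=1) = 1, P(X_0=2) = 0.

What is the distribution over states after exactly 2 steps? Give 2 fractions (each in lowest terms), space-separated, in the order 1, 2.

Answer: 3/8 5/8

Derivation:
Propagating the distribution step by step (d_{t+1} = d_t * P):
d_0 = (1=1, 2=0)
  d_1[1] = 1*1/2 + 0*1/4 = 1/2
  d_1[2] = 1*1/2 + 0*3/4 = 1/2
d_1 = (1=1/2, 2=1/2)
  d_2[1] = 1/2*1/2 + 1/2*1/4 = 3/8
  d_2[2] = 1/2*1/2 + 1/2*3/4 = 5/8
d_2 = (1=3/8, 2=5/8)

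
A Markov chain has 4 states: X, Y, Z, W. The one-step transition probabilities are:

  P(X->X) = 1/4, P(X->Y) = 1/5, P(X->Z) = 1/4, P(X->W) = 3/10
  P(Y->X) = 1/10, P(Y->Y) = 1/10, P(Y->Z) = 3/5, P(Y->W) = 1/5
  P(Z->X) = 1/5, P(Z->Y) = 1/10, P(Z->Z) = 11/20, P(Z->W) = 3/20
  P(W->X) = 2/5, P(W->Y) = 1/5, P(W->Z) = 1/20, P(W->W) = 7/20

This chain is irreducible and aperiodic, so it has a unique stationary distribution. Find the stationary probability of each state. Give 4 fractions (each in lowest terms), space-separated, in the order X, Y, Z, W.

The stationary distribution satisfies pi = pi * P, i.e.:
  pi_X = 1/4*pi_X + 1/10*pi_Y + 1/5*pi_Z + 2/5*pi_W
  pi_Y = 1/5*pi_X + 1/10*pi_Y + 1/10*pi_Z + 1/5*pi_W
  pi_Z = 1/4*pi_X + 3/5*pi_Y + 11/20*pi_Z + 1/20*pi_W
  pi_W = 3/10*pi_X + 1/5*pi_Y + 3/20*pi_Z + 7/20*pi_W
with normalization: pi_X + pi_Y + pi_Z + pi_W = 1.

Using the first 3 balance equations plus normalization, the linear system A*pi = b is:
  [-3/4, 1/10, 1/5, 2/5] . pi = 0
  [1/5, -9/10, 1/10, 1/5] . pi = 0
  [1/4, 3/5, -9/20, 1/20] . pi = 0
  [1, 1, 1, 1] . pi = 1

Solving yields:
  pi_X = 722/2935
  pi_Y = 437/2935
  pi_Z = 1063/2935
  pi_W = 713/2935

Verification (pi * P):
  722/2935*1/4 + 437/2935*1/10 + 1063/2935*1/5 + 713/2935*2/5 = 722/2935 = pi_X  (ok)
  722/2935*1/5 + 437/2935*1/10 + 1063/2935*1/10 + 713/2935*1/5 = 437/2935 = pi_Y  (ok)
  722/2935*1/4 + 437/2935*3/5 + 1063/2935*11/20 + 713/2935*1/20 = 1063/2935 = pi_Z  (ok)
  722/2935*3/10 + 437/2935*1/5 + 1063/2935*3/20 + 713/2935*7/20 = 713/2935 = pi_W  (ok)

Answer: 722/2935 437/2935 1063/2935 713/2935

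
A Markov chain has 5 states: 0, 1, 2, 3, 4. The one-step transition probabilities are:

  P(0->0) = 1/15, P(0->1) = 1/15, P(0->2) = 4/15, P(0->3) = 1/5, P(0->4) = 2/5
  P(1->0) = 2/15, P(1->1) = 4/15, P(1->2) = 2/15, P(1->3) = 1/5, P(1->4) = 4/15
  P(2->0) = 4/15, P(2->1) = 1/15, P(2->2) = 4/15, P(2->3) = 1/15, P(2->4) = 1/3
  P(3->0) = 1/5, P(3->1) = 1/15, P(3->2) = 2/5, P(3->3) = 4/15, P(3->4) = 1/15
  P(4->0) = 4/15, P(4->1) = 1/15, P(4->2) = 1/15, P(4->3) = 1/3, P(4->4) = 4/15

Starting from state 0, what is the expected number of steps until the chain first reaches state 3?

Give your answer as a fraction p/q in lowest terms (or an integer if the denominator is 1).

Let h_i = expected steps to first reach 3 from state i.
Boundary: h_3 = 0.
First-step equations for the other states:
  h_0 = 1 + 1/15*h_0 + 1/15*h_1 + 4/15*h_2 + 1/5*h_3 + 2/5*h_4
  h_1 = 1 + 2/15*h_0 + 4/15*h_1 + 2/15*h_2 + 1/5*h_3 + 4/15*h_4
  h_2 = 1 + 4/15*h_0 + 1/15*h_1 + 4/15*h_2 + 1/15*h_3 + 1/3*h_4
  h_4 = 1 + 4/15*h_0 + 1/15*h_1 + 1/15*h_2 + 1/3*h_3 + 4/15*h_4

Substituting h_3 = 0 and rearranging gives the linear system (I - Q) h = 1:
  [14/15, -1/15, -4/15, -2/5] . (h_0, h_1, h_2, h_4) = 1
  [-2/15, 11/15, -2/15, -4/15] . (h_0, h_1, h_2, h_4) = 1
  [-4/15, -1/15, 11/15, -1/3] . (h_0, h_1, h_2, h_4) = 1
  [-4/15, -1/15, -1/15, 11/15] . (h_0, h_1, h_2, h_4) = 1

Solving yields:
  h_0 = 105/23
  h_1 = 105/23
  h_2 = 120/23
  h_4 = 90/23

Starting state is 0, so the expected hitting time is h_0 = 105/23.

Answer: 105/23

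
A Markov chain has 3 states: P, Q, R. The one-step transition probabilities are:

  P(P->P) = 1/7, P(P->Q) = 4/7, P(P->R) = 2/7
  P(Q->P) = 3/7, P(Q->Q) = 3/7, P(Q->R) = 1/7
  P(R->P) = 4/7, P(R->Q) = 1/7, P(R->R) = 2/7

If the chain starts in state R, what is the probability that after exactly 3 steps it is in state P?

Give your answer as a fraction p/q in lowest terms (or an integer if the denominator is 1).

Answer: 130/343

Derivation:
Computing P^3 by repeated multiplication:
P^1 =
  P: [1/7, 4/7, 2/7]
  Q: [3/7, 3/7, 1/7]
  R: [4/7, 1/7, 2/7]
P^2 =
  P: [3/7, 18/49, 10/49]
  Q: [16/49, 22/49, 11/49]
  R: [15/49, 3/7, 13/49]
P^3 =
  P: [115/343, 148/343, 80/343]
  Q: [18/49, 141/343, 76/343]
  R: [130/343, 136/343, 11/49]

(P^3)[R -> P] = 130/343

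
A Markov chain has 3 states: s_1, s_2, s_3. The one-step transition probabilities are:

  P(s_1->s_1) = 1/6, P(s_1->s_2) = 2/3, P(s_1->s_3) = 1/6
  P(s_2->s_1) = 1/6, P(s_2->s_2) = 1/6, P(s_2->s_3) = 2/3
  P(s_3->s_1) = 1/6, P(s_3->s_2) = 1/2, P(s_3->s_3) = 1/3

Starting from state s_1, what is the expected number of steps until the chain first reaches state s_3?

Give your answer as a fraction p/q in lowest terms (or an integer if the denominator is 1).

Answer: 18/7

Derivation:
Let h_i = expected steps to first reach s_3 from state i.
Boundary: h_s_3 = 0.
First-step equations for the other states:
  h_s_1 = 1 + 1/6*h_s_1 + 2/3*h_s_2 + 1/6*h_s_3
  h_s_2 = 1 + 1/6*h_s_1 + 1/6*h_s_2 + 2/3*h_s_3

Substituting h_s_3 = 0 and rearranging gives the linear system (I - Q) h = 1:
  [5/6, -2/3] . (h_s_1, h_s_2) = 1
  [-1/6, 5/6] . (h_s_1, h_s_2) = 1

Solving yields:
  h_s_1 = 18/7
  h_s_2 = 12/7

Starting state is s_1, so the expected hitting time is h_s_1 = 18/7.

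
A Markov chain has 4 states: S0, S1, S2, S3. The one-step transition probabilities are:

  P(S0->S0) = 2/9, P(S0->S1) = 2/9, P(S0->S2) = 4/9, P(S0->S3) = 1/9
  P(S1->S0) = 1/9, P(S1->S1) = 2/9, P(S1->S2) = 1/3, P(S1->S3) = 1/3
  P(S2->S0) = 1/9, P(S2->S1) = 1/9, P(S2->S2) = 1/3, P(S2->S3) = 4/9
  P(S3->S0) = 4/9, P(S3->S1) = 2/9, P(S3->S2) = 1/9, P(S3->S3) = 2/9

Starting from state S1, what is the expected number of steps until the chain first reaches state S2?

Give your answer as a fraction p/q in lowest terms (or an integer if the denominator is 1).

Let h_i = expected steps to first reach S2 from state i.
Boundary: h_S2 = 0.
First-step equations for the other states:
  h_S0 = 1 + 2/9*h_S0 + 2/9*h_S1 + 4/9*h_S2 + 1/9*h_S3
  h_S1 = 1 + 1/9*h_S0 + 2/9*h_S1 + 1/3*h_S2 + 1/3*h_S3
  h_S3 = 1 + 4/9*h_S0 + 2/9*h_S1 + 1/9*h_S2 + 2/9*h_S3

Substituting h_S2 = 0 and rearranging gives the linear system (I - Q) h = 1:
  [7/9, -2/9, -1/9] . (h_S0, h_S1, h_S3) = 1
  [-1/9, 7/9, -1/3] . (h_S0, h_S1, h_S3) = 1
  [-4/9, -2/9, 7/9] . (h_S0, h_S1, h_S3) = 1

Solving yields:
  h_S0 = 648/233
  h_S1 = 774/233
  h_S3 = 891/233

Starting state is S1, so the expected hitting time is h_S1 = 774/233.

Answer: 774/233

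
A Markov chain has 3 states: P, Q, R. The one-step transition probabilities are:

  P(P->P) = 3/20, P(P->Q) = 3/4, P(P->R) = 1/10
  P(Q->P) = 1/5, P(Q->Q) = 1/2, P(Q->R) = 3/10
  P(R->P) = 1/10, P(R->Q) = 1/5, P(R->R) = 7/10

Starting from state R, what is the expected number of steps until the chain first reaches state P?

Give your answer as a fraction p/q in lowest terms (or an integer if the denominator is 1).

Answer: 70/9

Derivation:
Let h_i = expected steps to first reach P from state i.
Boundary: h_P = 0.
First-step equations for the other states:
  h_Q = 1 + 1/5*h_P + 1/2*h_Q + 3/10*h_R
  h_R = 1 + 1/10*h_P + 1/5*h_Q + 7/10*h_R

Substituting h_P = 0 and rearranging gives the linear system (I - Q) h = 1:
  [1/2, -3/10] . (h_Q, h_R) = 1
  [-1/5, 3/10] . (h_Q, h_R) = 1

Solving yields:
  h_Q = 20/3
  h_R = 70/9

Starting state is R, so the expected hitting time is h_R = 70/9.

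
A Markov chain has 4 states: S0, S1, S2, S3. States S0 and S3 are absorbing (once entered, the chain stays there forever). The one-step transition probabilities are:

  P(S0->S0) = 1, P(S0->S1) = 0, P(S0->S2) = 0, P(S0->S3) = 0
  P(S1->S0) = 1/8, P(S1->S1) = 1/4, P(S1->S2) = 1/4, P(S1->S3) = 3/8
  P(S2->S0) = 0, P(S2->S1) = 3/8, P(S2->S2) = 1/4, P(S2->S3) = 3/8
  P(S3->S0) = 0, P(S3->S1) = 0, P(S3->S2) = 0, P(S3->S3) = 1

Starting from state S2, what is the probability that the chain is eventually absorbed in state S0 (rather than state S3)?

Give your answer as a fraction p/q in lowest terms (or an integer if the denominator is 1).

Answer: 1/10

Derivation:
Let a_i = P(absorbed in S0 | start in state i).
Boundary conditions: a_S0 = 1, a_S3 = 0.
For each transient state i, a_i = sum_j P(i->j) * a_j:
  a_S1 = 1/8*a_S0 + 1/4*a_S1 + 1/4*a_S2 + 3/8*a_S3
  a_S2 = 0*a_S0 + 3/8*a_S1 + 1/4*a_S2 + 3/8*a_S3

Substituting a_S0 = 1 and a_S3 = 0, rearrange to (I - Q) a = r where r[i] = P(i -> S0):
  [3/4, -1/4] . (a_S1, a_S2) = 1/8
  [-3/8, 3/4] . (a_S1, a_S2) = 0

Solving yields:
  a_S1 = 1/5
  a_S2 = 1/10

Starting state is S2, so the absorption probability is a_S2 = 1/10.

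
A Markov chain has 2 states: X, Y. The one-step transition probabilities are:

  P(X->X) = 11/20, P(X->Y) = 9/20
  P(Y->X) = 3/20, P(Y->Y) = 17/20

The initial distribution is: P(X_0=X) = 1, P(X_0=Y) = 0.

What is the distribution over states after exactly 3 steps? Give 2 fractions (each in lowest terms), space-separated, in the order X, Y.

Propagating the distribution step by step (d_{t+1} = d_t * P):
d_0 = (X=1, Y=0)
  d_1[X] = 1*11/20 + 0*3/20 = 11/20
  d_1[Y] = 1*9/20 + 0*17/20 = 9/20
d_1 = (X=11/20, Y=9/20)
  d_2[X] = 11/20*11/20 + 9/20*3/20 = 37/100
  d_2[Y] = 11/20*9/20 + 9/20*17/20 = 63/100
d_2 = (X=37/100, Y=63/100)
  d_3[X] = 37/100*11/20 + 63/100*3/20 = 149/500
  d_3[Y] = 37/100*9/20 + 63/100*17/20 = 351/500
d_3 = (X=149/500, Y=351/500)

Answer: 149/500 351/500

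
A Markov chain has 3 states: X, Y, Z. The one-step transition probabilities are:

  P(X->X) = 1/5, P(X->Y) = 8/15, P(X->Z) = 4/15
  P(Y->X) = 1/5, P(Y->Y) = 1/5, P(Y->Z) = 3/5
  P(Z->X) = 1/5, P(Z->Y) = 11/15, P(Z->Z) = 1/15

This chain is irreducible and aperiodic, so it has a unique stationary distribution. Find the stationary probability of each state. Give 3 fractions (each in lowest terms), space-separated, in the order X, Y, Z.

Answer: 1/5 52/115 8/23

Derivation:
The stationary distribution satisfies pi = pi * P, i.e.:
  pi_X = 1/5*pi_X + 1/5*pi_Y + 1/5*pi_Z
  pi_Y = 8/15*pi_X + 1/5*pi_Y + 11/15*pi_Z
  pi_Z = 4/15*pi_X + 3/5*pi_Y + 1/15*pi_Z
with normalization: pi_X + pi_Y + pi_Z = 1.

Using the first 2 balance equations plus normalization, the linear system A*pi = b is:
  [-4/5, 1/5, 1/5] . pi = 0
  [8/15, -4/5, 11/15] . pi = 0
  [1, 1, 1] . pi = 1

Solving yields:
  pi_X = 1/5
  pi_Y = 52/115
  pi_Z = 8/23

Verification (pi * P):
  1/5*1/5 + 52/115*1/5 + 8/23*1/5 = 1/5 = pi_X  (ok)
  1/5*8/15 + 52/115*1/5 + 8/23*11/15 = 52/115 = pi_Y  (ok)
  1/5*4/15 + 52/115*3/5 + 8/23*1/15 = 8/23 = pi_Z  (ok)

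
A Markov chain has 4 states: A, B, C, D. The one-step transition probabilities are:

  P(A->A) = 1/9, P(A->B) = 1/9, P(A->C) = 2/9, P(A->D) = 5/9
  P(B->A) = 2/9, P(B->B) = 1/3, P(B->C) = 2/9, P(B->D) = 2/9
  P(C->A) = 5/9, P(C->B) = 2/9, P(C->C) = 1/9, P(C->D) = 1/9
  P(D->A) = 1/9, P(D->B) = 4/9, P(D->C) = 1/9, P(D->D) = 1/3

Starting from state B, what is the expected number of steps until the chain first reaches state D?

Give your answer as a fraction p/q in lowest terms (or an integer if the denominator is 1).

Let h_i = expected steps to first reach D from state i.
Boundary: h_D = 0.
First-step equations for the other states:
  h_A = 1 + 1/9*h_A + 1/9*h_B + 2/9*h_C + 5/9*h_D
  h_B = 1 + 2/9*h_A + 1/3*h_B + 2/9*h_C + 2/9*h_D
  h_C = 1 + 5/9*h_A + 2/9*h_B + 1/9*h_C + 1/9*h_D

Substituting h_D = 0 and rearranging gives the linear system (I - Q) h = 1:
  [8/9, -1/9, -2/9] . (h_A, h_B, h_C) = 1
  [-2/9, 2/3, -2/9] . (h_A, h_B, h_C) = 1
  [-5/9, -2/9, 8/9] . (h_A, h_B, h_C) = 1

Solving yields:
  h_A = 105/43
  h_B = 150/43
  h_C = 303/86

Starting state is B, so the expected hitting time is h_B = 150/43.

Answer: 150/43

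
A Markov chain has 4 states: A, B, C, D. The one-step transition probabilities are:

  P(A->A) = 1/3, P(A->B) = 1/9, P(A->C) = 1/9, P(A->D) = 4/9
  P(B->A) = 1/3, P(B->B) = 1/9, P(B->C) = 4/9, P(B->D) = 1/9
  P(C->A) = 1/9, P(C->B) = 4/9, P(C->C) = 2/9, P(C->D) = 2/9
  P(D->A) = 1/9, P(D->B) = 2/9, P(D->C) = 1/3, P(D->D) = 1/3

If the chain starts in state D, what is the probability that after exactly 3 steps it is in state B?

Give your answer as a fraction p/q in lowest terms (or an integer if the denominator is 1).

Computing P^3 by repeated multiplication:
P^1 =
  A: [1/3, 1/9, 1/9, 4/9]
  B: [1/3, 1/9, 4/9, 1/9]
  C: [1/9, 4/9, 2/9, 2/9]
  D: [1/9, 2/9, 1/3, 1/3]
P^2 =
  A: [17/81, 16/81, 7/27, 1/3]
  B: [17/81, 22/81, 2/9, 8/27]
  C: [19/81, 17/81, 1/3, 2/9]
  D: [5/27, 7/27, 8/27, 7/27]
P^3 =
  A: [49/243, 19/81, 68/243, 23/81]
  B: [53/243, 53/243, 71/243, 22/81]
  C: [17/81, 20/81, 65/243, 67/243]
  D: [17/81, 58/243, 70/243, 64/243]

(P^3)[D -> B] = 58/243

Answer: 58/243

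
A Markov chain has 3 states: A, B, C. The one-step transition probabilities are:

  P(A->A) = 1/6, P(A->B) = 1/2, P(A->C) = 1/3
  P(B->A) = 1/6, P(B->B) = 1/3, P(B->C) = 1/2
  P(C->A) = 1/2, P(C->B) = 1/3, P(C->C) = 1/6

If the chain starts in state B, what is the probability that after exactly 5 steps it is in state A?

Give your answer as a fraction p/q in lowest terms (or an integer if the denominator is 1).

Answer: 545/1944

Derivation:
Computing P^5 by repeated multiplication:
P^1 =
  A: [1/6, 1/2, 1/3]
  B: [1/6, 1/3, 1/2]
  C: [1/2, 1/3, 1/6]
P^2 =
  A: [5/18, 13/36, 13/36]
  B: [1/3, 13/36, 11/36]
  C: [2/9, 5/12, 13/36]
P^3 =
  A: [31/108, 41/108, 1/3]
  B: [29/108, 7/18, 37/108]
  C: [31/108, 10/27, 37/108]
P^4 =
  A: [5/18, 247/648, 221/648]
  B: [91/324, 245/648, 221/648]
  C: [91/324, 247/648, 73/216]
P^5 =
  A: [545/1944, 41/108, 661/1944]
  B: [545/1944, 739/1944, 55/162]
  C: [181/648, 739/1944, 331/972]

(P^5)[B -> A] = 545/1944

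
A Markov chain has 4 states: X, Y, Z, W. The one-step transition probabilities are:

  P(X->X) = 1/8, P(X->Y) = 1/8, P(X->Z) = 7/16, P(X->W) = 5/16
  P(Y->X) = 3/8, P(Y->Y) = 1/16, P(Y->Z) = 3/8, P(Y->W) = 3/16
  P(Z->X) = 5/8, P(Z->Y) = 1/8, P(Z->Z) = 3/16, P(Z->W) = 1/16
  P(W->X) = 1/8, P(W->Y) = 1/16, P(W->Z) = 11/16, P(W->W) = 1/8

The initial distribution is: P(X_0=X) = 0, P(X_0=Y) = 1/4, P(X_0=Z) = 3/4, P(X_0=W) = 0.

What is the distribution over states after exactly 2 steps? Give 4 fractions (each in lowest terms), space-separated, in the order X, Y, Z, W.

Answer: 69/256 115/1024 405/1024 57/256

Derivation:
Propagating the distribution step by step (d_{t+1} = d_t * P):
d_0 = (X=0, Y=1/4, Z=3/4, W=0)
  d_1[X] = 0*1/8 + 1/4*3/8 + 3/4*5/8 + 0*1/8 = 9/16
  d_1[Y] = 0*1/8 + 1/4*1/16 + 3/4*1/8 + 0*1/16 = 7/64
  d_1[Z] = 0*7/16 + 1/4*3/8 + 3/4*3/16 + 0*11/16 = 15/64
  d_1[W] = 0*5/16 + 1/4*3/16 + 3/4*1/16 + 0*1/8 = 3/32
d_1 = (X=9/16, Y=7/64, Z=15/64, W=3/32)
  d_2[X] = 9/16*1/8 + 7/64*3/8 + 15/64*5/8 + 3/32*1/8 = 69/256
  d_2[Y] = 9/16*1/8 + 7/64*1/16 + 15/64*1/8 + 3/32*1/16 = 115/1024
  d_2[Z] = 9/16*7/16 + 7/64*3/8 + 15/64*3/16 + 3/32*11/16 = 405/1024
  d_2[W] = 9/16*5/16 + 7/64*3/16 + 15/64*1/16 + 3/32*1/8 = 57/256
d_2 = (X=69/256, Y=115/1024, Z=405/1024, W=57/256)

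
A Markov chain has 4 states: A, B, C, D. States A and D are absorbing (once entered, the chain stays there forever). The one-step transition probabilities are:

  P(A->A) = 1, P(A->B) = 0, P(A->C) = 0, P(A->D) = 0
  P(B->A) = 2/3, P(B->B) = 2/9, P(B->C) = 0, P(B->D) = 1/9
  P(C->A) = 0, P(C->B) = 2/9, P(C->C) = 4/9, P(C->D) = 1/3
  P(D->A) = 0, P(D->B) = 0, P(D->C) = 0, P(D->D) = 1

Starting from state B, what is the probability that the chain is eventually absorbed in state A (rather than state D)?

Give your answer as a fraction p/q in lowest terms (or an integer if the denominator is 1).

Answer: 6/7

Derivation:
Let a_i = P(absorbed in A | start in state i).
Boundary conditions: a_A = 1, a_D = 0.
For each transient state i, a_i = sum_j P(i->j) * a_j:
  a_B = 2/3*a_A + 2/9*a_B + 0*a_C + 1/9*a_D
  a_C = 0*a_A + 2/9*a_B + 4/9*a_C + 1/3*a_D

Substituting a_A = 1 and a_D = 0, rearrange to (I - Q) a = r where r[i] = P(i -> A):
  [7/9, 0] . (a_B, a_C) = 2/3
  [-2/9, 5/9] . (a_B, a_C) = 0

Solving yields:
  a_B = 6/7
  a_C = 12/35

Starting state is B, so the absorption probability is a_B = 6/7.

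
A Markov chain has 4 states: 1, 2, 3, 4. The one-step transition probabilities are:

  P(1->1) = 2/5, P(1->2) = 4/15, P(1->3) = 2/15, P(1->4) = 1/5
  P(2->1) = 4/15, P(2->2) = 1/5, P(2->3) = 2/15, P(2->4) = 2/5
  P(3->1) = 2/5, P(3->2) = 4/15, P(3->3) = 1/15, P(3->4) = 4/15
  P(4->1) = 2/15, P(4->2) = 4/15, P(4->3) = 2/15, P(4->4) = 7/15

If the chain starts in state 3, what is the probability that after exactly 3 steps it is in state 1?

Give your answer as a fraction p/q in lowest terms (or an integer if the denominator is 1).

Computing P^3 by repeated multiplication:
P^1 =
  1: [2/5, 4/15, 2/15, 1/5]
  2: [4/15, 1/5, 2/15, 2/5]
  3: [2/5, 4/15, 1/15, 4/15]
  4: [2/15, 4/15, 2/15, 7/15]
P^2 =
  1: [14/45, 56/225, 28/225, 71/225]
  2: [4/15, 19/75, 28/225, 16/45]
  3: [22/75, 56/225, 29/225, 74/225]
  4: [6/25, 56/225, 28/225, 29/75]
P^3 =
  1: [106/375, 844/3375, 422/3375, 77/225]
  2: [916/3375, 281/1125, 422/3375, 398/1125]
  3: [314/1125, 844/3375, 421/3375, 1168/3375]
  4: [178/675, 844/3375, 422/3375, 1219/3375]

(P^3)[3 -> 1] = 314/1125

Answer: 314/1125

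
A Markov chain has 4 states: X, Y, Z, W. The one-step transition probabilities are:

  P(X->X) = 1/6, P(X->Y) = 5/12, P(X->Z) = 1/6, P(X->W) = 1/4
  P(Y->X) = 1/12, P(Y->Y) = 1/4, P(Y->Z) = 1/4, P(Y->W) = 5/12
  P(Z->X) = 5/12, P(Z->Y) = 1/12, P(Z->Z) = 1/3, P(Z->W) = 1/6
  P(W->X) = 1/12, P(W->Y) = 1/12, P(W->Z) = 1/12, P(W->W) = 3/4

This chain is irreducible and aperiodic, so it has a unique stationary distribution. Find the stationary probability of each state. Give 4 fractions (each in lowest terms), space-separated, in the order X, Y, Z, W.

Answer: 23/153 49/306 25/153 161/306

Derivation:
The stationary distribution satisfies pi = pi * P, i.e.:
  pi_X = 1/6*pi_X + 1/12*pi_Y + 5/12*pi_Z + 1/12*pi_W
  pi_Y = 5/12*pi_X + 1/4*pi_Y + 1/12*pi_Z + 1/12*pi_W
  pi_Z = 1/6*pi_X + 1/4*pi_Y + 1/3*pi_Z + 1/12*pi_W
  pi_W = 1/4*pi_X + 5/12*pi_Y + 1/6*pi_Z + 3/4*pi_W
with normalization: pi_X + pi_Y + pi_Z + pi_W = 1.

Using the first 3 balance equations plus normalization, the linear system A*pi = b is:
  [-5/6, 1/12, 5/12, 1/12] . pi = 0
  [5/12, -3/4, 1/12, 1/12] . pi = 0
  [1/6, 1/4, -2/3, 1/12] . pi = 0
  [1, 1, 1, 1] . pi = 1

Solving yields:
  pi_X = 23/153
  pi_Y = 49/306
  pi_Z = 25/153
  pi_W = 161/306

Verification (pi * P):
  23/153*1/6 + 49/306*1/12 + 25/153*5/12 + 161/306*1/12 = 23/153 = pi_X  (ok)
  23/153*5/12 + 49/306*1/4 + 25/153*1/12 + 161/306*1/12 = 49/306 = pi_Y  (ok)
  23/153*1/6 + 49/306*1/4 + 25/153*1/3 + 161/306*1/12 = 25/153 = pi_Z  (ok)
  23/153*1/4 + 49/306*5/12 + 25/153*1/6 + 161/306*3/4 = 161/306 = pi_W  (ok)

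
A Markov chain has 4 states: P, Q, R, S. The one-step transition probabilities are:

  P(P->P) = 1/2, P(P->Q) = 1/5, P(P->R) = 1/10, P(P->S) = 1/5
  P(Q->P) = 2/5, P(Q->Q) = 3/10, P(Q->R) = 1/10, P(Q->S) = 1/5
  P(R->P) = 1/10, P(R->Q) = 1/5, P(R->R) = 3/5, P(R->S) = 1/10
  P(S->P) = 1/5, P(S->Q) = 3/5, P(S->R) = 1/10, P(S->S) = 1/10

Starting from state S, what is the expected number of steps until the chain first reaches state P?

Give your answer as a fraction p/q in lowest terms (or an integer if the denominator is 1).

Let h_i = expected steps to first reach P from state i.
Boundary: h_P = 0.
First-step equations for the other states:
  h_Q = 1 + 2/5*h_P + 3/10*h_Q + 1/10*h_R + 1/5*h_S
  h_R = 1 + 1/10*h_P + 1/5*h_Q + 3/5*h_R + 1/10*h_S
  h_S = 1 + 1/5*h_P + 3/5*h_Q + 1/10*h_R + 1/10*h_S

Substituting h_P = 0 and rearranging gives the linear system (I - Q) h = 1:
  [7/10, -1/10, -1/5] . (h_Q, h_R, h_S) = 1
  [-1/5, 2/5, -1/10] . (h_Q, h_R, h_S) = 1
  [-3/5, -1/10, 9/10] . (h_Q, h_R, h_S) = 1

Solving yields:
  h_Q = 550/169
  h_R = 860/169
  h_S = 50/13

Starting state is S, so the expected hitting time is h_S = 50/13.

Answer: 50/13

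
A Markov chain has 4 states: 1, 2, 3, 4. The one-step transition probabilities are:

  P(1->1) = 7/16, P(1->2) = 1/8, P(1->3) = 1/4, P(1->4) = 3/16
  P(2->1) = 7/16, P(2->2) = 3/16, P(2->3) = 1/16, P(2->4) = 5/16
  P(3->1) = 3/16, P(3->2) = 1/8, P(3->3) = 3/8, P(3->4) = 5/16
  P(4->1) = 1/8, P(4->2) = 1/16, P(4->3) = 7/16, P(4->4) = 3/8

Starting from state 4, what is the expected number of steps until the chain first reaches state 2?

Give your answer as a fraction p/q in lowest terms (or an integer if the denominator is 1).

Let h_i = expected steps to first reach 2 from state i.
Boundary: h_2 = 0.
First-step equations for the other states:
  h_1 = 1 + 7/16*h_1 + 1/8*h_2 + 1/4*h_3 + 3/16*h_4
  h_3 = 1 + 3/16*h_1 + 1/8*h_2 + 3/8*h_3 + 5/16*h_4
  h_4 = 1 + 1/8*h_1 + 1/16*h_2 + 7/16*h_3 + 3/8*h_4

Substituting h_2 = 0 and rearranging gives the linear system (I - Q) h = 1:
  [9/16, -1/4, -3/16] . (h_1, h_3, h_4) = 1
  [-3/16, 5/8, -5/16] . (h_1, h_3, h_4) = 1
  [-1/8, -7/16, 5/8] . (h_1, h_3, h_4) = 1

Solving yields:
  h_1 = 1408/151
  h_3 = 1424/151
  h_4 = 1520/151

Starting state is 4, so the expected hitting time is h_4 = 1520/151.

Answer: 1520/151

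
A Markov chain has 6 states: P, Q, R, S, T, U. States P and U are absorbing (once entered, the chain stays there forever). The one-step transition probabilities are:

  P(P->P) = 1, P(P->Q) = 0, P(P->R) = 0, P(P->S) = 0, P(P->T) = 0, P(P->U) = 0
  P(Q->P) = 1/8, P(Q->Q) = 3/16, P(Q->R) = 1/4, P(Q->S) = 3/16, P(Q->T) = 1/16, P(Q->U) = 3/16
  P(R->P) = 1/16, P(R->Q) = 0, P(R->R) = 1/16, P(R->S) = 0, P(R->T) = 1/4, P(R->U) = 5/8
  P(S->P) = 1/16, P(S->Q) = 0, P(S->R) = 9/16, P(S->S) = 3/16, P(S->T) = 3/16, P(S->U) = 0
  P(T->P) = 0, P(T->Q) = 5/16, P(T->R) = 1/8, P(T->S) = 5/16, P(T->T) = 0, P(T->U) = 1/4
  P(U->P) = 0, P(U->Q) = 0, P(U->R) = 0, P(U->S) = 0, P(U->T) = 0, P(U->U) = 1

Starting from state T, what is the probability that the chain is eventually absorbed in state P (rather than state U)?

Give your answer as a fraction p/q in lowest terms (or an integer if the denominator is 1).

Answer: 4468/30713

Derivation:
Let a_i = P(absorbed in P | start in state i).
Boundary conditions: a_P = 1, a_U = 0.
For each transient state i, a_i = sum_j P(i->j) * a_j:
  a_Q = 1/8*a_P + 3/16*a_Q + 1/4*a_R + 3/16*a_S + 1/16*a_T + 3/16*a_U
  a_R = 1/16*a_P + 0*a_Q + 1/16*a_R + 0*a_S + 1/4*a_T + 5/8*a_U
  a_S = 1/16*a_P + 0*a_Q + 9/16*a_R + 3/16*a_S + 3/16*a_T + 0*a_U
  a_T = 0*a_P + 5/16*a_Q + 1/8*a_R + 5/16*a_S + 0*a_T + 1/4*a_U

Substituting a_P = 1 and a_U = 0, rearrange to (I - Q) a = r where r[i] = P(i -> P):
  [13/16, -1/4, -3/16, -1/16] . (a_Q, a_R, a_S, a_T) = 1/8
  [0, 15/16, 0, -1/4] . (a_Q, a_R, a_S, a_T) = 1/16
  [0, -9/16, 13/16, -3/16] . (a_Q, a_R, a_S, a_T) = 1/16
  [-5/16, -1/8, -5/16, 1] . (a_Q, a_R, a_S, a_T) = 0

Solving yields:
  a_Q = 7366/30713
  a_R = 3239/30713
  a_S = 5636/30713
  a_T = 4468/30713

Starting state is T, so the absorption probability is a_T = 4468/30713.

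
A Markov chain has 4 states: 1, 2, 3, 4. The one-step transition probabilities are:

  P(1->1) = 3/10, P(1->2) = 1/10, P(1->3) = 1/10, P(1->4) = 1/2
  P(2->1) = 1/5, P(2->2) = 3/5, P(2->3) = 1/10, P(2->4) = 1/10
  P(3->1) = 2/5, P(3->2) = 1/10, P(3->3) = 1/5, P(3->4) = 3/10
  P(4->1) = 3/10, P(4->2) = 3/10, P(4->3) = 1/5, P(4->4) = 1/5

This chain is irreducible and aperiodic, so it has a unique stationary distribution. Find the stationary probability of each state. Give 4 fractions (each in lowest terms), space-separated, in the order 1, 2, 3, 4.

The stationary distribution satisfies pi = pi * P, i.e.:
  pi_1 = 3/10*pi_1 + 1/5*pi_2 + 2/5*pi_3 + 3/10*pi_4
  pi_2 = 1/10*pi_1 + 3/5*pi_2 + 1/10*pi_3 + 3/10*pi_4
  pi_3 = 1/10*pi_1 + 1/10*pi_2 + 1/5*pi_3 + 1/5*pi_4
  pi_4 = 1/2*pi_1 + 1/10*pi_2 + 3/10*pi_3 + 1/5*pi_4
with normalization: pi_1 + pi_2 + pi_3 + pi_4 = 1.

Using the first 3 balance equations plus normalization, the linear system A*pi = b is:
  [-7/10, 1/5, 2/5, 3/10] . pi = 0
  [1/10, -2/5, 1/10, 3/10] . pi = 0
  [1/10, 1/10, -4/5, 1/5] . pi = 0
  [1, 1, 1, 1] . pi = 1

Solving yields:
  pi_1 = 189/667
  pi_2 = 205/667
  pi_3 = 94/667
  pi_4 = 179/667

Verification (pi * P):
  189/667*3/10 + 205/667*1/5 + 94/667*2/5 + 179/667*3/10 = 189/667 = pi_1  (ok)
  189/667*1/10 + 205/667*3/5 + 94/667*1/10 + 179/667*3/10 = 205/667 = pi_2  (ok)
  189/667*1/10 + 205/667*1/10 + 94/667*1/5 + 179/667*1/5 = 94/667 = pi_3  (ok)
  189/667*1/2 + 205/667*1/10 + 94/667*3/10 + 179/667*1/5 = 179/667 = pi_4  (ok)

Answer: 189/667 205/667 94/667 179/667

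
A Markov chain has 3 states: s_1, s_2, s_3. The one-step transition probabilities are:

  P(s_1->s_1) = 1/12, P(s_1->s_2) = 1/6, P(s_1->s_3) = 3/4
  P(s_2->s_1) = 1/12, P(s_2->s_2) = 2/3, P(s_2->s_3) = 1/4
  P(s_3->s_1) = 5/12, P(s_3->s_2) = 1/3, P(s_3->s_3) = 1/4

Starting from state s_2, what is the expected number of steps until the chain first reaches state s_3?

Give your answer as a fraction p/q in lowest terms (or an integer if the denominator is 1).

Answer: 24/7

Derivation:
Let h_i = expected steps to first reach s_3 from state i.
Boundary: h_s_3 = 0.
First-step equations for the other states:
  h_s_1 = 1 + 1/12*h_s_1 + 1/6*h_s_2 + 3/4*h_s_3
  h_s_2 = 1 + 1/12*h_s_1 + 2/3*h_s_2 + 1/4*h_s_3

Substituting h_s_3 = 0 and rearranging gives the linear system (I - Q) h = 1:
  [11/12, -1/6] . (h_s_1, h_s_2) = 1
  [-1/12, 1/3] . (h_s_1, h_s_2) = 1

Solving yields:
  h_s_1 = 12/7
  h_s_2 = 24/7

Starting state is s_2, so the expected hitting time is h_s_2 = 24/7.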